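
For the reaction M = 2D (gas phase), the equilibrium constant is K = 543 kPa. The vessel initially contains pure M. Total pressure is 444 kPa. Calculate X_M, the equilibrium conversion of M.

Basis: 1 mol M initially; let X = conversion of M. Extent ξ = X.
Mole table: n_M = 1 − X; n_D = 2X.
n_T = Σnᵢ = 1 + X.
Mole fractions y_i = n_i/n_T; K = p_D^2 / (p_M) with p_i = y_i·P.
Setting this equal to 543 kPa and taking the physical root (0 < X < 1) gives X = 0.484.

X = 0.484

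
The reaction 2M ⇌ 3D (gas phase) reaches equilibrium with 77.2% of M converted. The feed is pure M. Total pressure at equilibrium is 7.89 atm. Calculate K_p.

Let X = conversion of M (basis 1 mol M); extent of reaction ξ = 0.5X.
Mole table: n_M = 1 − X; n_D = 1.5X.
n_T = Σnᵢ = 1 + 0.5X.
At X = 0.772: n_M = 0.228, n_D = 1.16, n_T = 1.39.
p_i = (n_i/n_T)·P. K_p = p_D^3 / (p_M^2) = 170 atm.

K_p = 170 atm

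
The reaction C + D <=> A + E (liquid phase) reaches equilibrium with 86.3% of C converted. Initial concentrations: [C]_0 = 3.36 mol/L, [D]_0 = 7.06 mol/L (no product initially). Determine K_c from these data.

K_c = 4.39

Let X = conversion of C.
Concentrations: [C] = 3.36 − 3.36X; [D] = 7.06 − 3.36X; [A] = 3.36X; [E] = 3.36X.
At X = 0.863: [C] = 0.46, [D] = 4.16, [A] = 2.9, [E] = 2.9.
K_c = [A] [E] / ([C] [D]) = 4.39.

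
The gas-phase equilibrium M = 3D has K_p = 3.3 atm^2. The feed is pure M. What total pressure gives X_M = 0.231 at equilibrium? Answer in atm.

Take 1 mol M as basis and let X be its fractional conversion, so ξ = X.
Moles: n_M = 1 − X; n_D = 3X.
Total moles n_T = 1 + 2X.
K_p = p_D^3 / (p_M) with p_i = (n_i/n_T)·P.
At X = 0.231: the mole-fraction product g(X) = Π y_i^ν_i = 0.2025. Since K_p = g(X)·P^{2}, P = (K_p/g)^(1/2) = (3.3/0.2025)^(1/2) = 4.04 atm.

P = 4.04 atm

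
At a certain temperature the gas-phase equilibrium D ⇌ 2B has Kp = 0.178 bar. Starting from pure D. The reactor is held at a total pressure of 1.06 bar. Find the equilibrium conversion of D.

X = 0.201

Take 1 mol D as basis and let X be its fractional conversion, so ξ = X.
At extent ξ: n_D = 1 − X; n_B = 2X.
Summing: n_T = 1 + X.
Mole fractions y_i = n_i/n_T; Kp = p_B^2 / (p_D) with p_i = y_i·P.
Equating to 0.178 bar and solving on 0 < X < 1: X = 0.201.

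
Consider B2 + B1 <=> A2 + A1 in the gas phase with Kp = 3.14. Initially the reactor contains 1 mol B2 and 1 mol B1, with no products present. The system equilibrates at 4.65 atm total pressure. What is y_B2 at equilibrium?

Basis: 1 mol B2 initially; let X = conversion of B2. Extent ξ = X.
Mole table: n_B2 = 1 − X; n_B1 = 1 − X; n_A2 = X; n_A1 = X.
Total moles n_T = 2 (Δν = 0, constant).
Mole fractions y_i = n_i/n_T; Kp = p_A2 p_A1 / (p_B2 p_B1) with p_i = y_i·P.
Substituting and setting equal to 3.14 gives a polynomial in X; the root in (0,1) is X = 0.639.
Then n_B2 = 0.361, n_T = 2, so y_B2 = 0.180.

y_B2 = 0.180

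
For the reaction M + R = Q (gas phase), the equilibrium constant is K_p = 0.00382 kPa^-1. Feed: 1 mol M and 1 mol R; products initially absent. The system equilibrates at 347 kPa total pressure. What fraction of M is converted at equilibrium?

X = 0.344

Basis: 1 mol M initially; let X = conversion of M. Extent ξ = X.
At extent ξ: n_M = 1 − X; n_R = 1 − X; n_Q = X.
Summing: n_T = 2 − X.
y_i = n_i/n_T, p_i = y_i·P. K_p = p_Q / (p_M p_R).
Substituting and setting equal to 0.00382 kPa^-1 gives a polynomial in X; the root in (0,1) is X = 0.344.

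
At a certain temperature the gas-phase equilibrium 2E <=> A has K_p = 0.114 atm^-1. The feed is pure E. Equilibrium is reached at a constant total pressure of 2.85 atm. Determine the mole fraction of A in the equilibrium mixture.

Take 1 mol E as basis and let X be its fractional conversion, so ξ = 0.5X.
Species balance: n_E = 1 − X; n_A = 0.5X.
Total moles n_T = 1 − 0.5X.
With p_i = (n_i/n_T)P, K_p = p_A / (p_E^2).
Setting this equal to 0.114 atm^-1 and taking the physical root (0 < X < 1) gives X = 0.341.
Then n_A = 0.17, n_T = 0.83, so y_A = 0.205.

y_A = 0.205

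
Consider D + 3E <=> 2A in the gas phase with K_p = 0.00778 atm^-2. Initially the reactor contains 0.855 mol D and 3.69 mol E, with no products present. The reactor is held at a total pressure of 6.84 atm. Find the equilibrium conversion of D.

X = 0.325

Let X = conversion of D (basis 0.855 mol D); extent of reaction ξ = 0.855X.
Species balance: n_D = 0.855 − 0.855X; n_E = 3.69 − 2.56X; n_A = 1.71X.
Total moles n_T = 4.54 − 1.71X.
Mole fractions y_i = n_i/n_T; K_p = p_A^2 / (p_D p_E^3) with p_i = y_i·P.
Substituting and setting equal to 0.00778 atm^-2 gives a polynomial in X; the root in (0,1) is X = 0.325.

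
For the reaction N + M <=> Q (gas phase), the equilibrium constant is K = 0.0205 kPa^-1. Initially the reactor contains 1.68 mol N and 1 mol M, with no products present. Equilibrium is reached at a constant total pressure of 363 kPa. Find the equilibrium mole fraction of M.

Let X = conversion of M (basis 1 mol M); extent of reaction ξ = X.
Mole table: n_N = 1.68 − X; n_M = 1 − X; n_Q = X.
Summing: n_T = 2.68 − X.
y_i = n_i/n_T, p_i = y_i·P. K = p_Q / (p_N p_M).
Equating to 0.0205 kPa^-1 and solving on 0 < X < 1: X = 0.779.
Then n_M = 0.221, n_T = 1.9, so y_M = 0.116.

y_M = 0.116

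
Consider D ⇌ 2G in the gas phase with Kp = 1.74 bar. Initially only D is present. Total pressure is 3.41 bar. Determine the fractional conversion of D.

X = 0.336

Basis: 1 mol D initially; let X = conversion of D. Extent ξ = X.
Mole table: n_D = 1 − X; n_G = 2X.
n_T = Σnᵢ = 1 + X.
With p_i = (n_i/n_T)P, Kp = p_G^2 / (p_D).
Equating to 1.74 bar and solving on 0 < X < 1: X = 0.336.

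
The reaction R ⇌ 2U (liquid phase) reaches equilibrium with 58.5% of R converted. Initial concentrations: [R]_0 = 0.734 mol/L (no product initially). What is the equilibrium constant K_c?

Let X = conversion of R.
Concentrations: [R] = 0.734 − 0.734X; [U] = 1.47X.
At X = 0.585: [R] = 0.305, [U] = 0.859.
K_c = [U]^2 / ([R]) = 2.42 mol/L.

K_c = 2.42 mol/L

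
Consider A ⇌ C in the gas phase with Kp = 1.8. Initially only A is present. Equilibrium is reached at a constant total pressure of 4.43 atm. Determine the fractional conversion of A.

X = 0.643

Let X = conversion of A (basis 1 mol A); extent of reaction ξ = X.
At extent ξ: n_A = 1 − X; n_C = X.
Total moles n_T = 1 (Δν = 0, constant).
Mole fractions y_i = n_i/n_T; Kp = p_C / (p_A) with p_i = y_i·P.
Equating to 1.8 and solving on 0 < X < 1: X = 0.643.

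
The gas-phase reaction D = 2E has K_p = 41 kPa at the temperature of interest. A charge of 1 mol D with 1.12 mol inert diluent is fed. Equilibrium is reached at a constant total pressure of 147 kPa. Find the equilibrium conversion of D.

Take 1 mol D as basis and let X be its fractional conversion, so ξ = X.
Moles: n_D = 1 − X; n_E = 2X; n_I = 1.12 (inert).
Total moles n_T = 2.12 + X.
y_i = n_i/n_T, p_i = y_i·P. K_p = p_E^2 / (p_D).
This yields a degree-2 equation in X; solving on (0,1), X = 0.337.

X = 0.337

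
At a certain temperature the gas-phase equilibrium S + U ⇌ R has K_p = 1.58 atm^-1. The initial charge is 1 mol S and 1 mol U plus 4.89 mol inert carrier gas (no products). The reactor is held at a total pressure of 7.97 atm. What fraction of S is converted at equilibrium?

Let X = conversion of S (basis 1 mol S); extent of reaction ξ = X.
Species balance: n_S = 1 − X; n_U = 1 − X; n_R = X; n_I = 4.89 (inert).
n_T = Σnᵢ = 6.89 − X.
Mole fractions y_i = n_i/n_T; K_p = p_R / (p_S p_U) with p_i = y_i·P.
Setting this equal to 1.58 atm^-1 and taking the physical root (0 < X < 1) gives X = 0.497.

X = 0.497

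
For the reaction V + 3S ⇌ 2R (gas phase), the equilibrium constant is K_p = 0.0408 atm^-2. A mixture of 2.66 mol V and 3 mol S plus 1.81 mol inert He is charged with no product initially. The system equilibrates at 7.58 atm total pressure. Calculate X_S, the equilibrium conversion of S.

Basis: 3 mol S initially; let X = conversion of S. Extent ξ = X.
Moles: n_V = 2.66 − X; n_S = 3 − 3X; n_R = 2X; n_I = 1.81 (inert).
Total moles n_T = 7.47 − 2X.
y_i = n_i/n_T, p_i = y_i·P. K_p = p_R^2 / (p_V p_S^3).
Substituting and setting equal to 0.0408 atm^-2 gives a polynomial in X; the root in (0,1) is X = 0.408.

X = 0.408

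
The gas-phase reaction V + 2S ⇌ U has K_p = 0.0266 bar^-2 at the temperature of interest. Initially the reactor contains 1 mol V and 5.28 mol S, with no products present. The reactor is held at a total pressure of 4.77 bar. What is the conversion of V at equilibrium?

X = 0.291

Let X = conversion of V (basis 1 mol V); extent of reaction ξ = X.
Mole table: n_V = 1 − X; n_S = 5.28 − 2X; n_U = X.
n_T = Σnᵢ = 6.28 − 2X.
y_i = n_i/n_T, p_i = y_i·P. K_p = p_U / (p_V p_S^2).
Setting this equal to 0.0266 bar^-2 and taking the physical root (0 < X < 1) gives X = 0.291.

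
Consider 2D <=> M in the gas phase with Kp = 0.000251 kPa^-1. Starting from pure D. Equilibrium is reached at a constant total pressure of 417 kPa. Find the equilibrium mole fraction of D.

Basis: 1 mol D initially; let X = conversion of D. Extent ξ = 0.5X.
At extent ξ: n_D = 1 − X; n_M = 0.5X.
n_T = Σnᵢ = 1 − 0.5X.
Mole fractions y_i = n_i/n_T; Kp = p_M / (p_D^2) with p_i = y_i·P.
Equating to 0.000251 kPa^-1 and solving on 0 < X < 1: X = 0.160.
Then n_D = 0.84, n_T = 0.92, so y_D = 0.913.

y_D = 0.913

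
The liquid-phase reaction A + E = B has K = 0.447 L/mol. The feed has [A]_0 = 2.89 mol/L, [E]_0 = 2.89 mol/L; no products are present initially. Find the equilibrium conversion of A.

Let X = conversion of A; extent ξ = 2.89·X mol/L.
Concentrations: [A] = 2.89 − 2.89X; [E] = 2.89 − 2.89X; [B] = 2.89X.
K = [B] / ([A] [E]).
This equals 0.447 at X = 0.426 (the root in 0 < X < 1).

X = 0.426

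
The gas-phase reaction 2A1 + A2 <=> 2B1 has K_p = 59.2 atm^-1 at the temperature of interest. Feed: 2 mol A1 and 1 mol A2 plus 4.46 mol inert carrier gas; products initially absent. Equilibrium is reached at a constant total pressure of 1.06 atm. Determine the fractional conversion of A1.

Basis: 2 mol A1 initially; let X = conversion of A1. Extent ξ = X.
Mole table: n_A1 = 2 − 2X; n_A2 = 1 − X; n_B1 = 2X; n_I = 4.46 (inert).
Summing: n_T = 7.46 − X.
y_i = n_i/n_T, p_i = y_i·P. K_p = p_B1^2 / (p_A1^2 p_A2).
Equating to 59.2 atm^-1 and solving on 0 < X < 1: X = 0.644.

X = 0.644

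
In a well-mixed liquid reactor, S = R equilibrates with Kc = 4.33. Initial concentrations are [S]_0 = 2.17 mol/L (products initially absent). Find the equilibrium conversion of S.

Let X = conversion of S; extent ξ = 2.17·X mol/L.
Concentrations: [S] = 2.17 − 2.17X; [R] = 2.17X.
Kc = [R] / ([S]).
Solving Kc = 4.33 for X ∈ (0,1): X = 0.812.

X = 0.812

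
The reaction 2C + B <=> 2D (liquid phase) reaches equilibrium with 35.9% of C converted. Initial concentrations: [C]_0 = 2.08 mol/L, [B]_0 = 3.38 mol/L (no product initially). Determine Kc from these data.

Let X = conversion of C.
Concentrations: [C] = 2.08 − 2.08X; [B] = 3.38 − 1.04X; [D] = 2.08X.
At X = 0.359: [C] = 1.33, [B] = 3.01, [D] = 0.747.
Kc = [D]^2 / ([C]^2 [B]) = 0.104 L/mol.

Kc = 0.104 L/mol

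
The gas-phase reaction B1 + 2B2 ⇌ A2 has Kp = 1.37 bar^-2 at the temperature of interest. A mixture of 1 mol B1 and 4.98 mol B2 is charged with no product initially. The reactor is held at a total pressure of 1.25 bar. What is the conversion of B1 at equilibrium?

X = 0.574

Take 1 mol B1 as basis and let X be its fractional conversion, so ξ = X.
Mole table: n_B1 = 1 − X; n_B2 = 4.98 − 2X; n_A2 = X.
n_T = Σnᵢ = 5.98 − 2X.
With p_i = (n_i/n_T)P, Kp = p_A2 / (p_B1 p_B2^2).
This yields a degree-3 equation in X; solving on (0,1), X = 0.574.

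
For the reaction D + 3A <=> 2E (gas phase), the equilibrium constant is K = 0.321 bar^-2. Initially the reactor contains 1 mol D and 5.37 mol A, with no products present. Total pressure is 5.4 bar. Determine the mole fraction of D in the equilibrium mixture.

y_D = 0.045

Take 1 mol D as basis and let X be its fractional conversion, so ξ = X.
Species balance: n_D = 1 − X; n_A = 5.37 − 3X; n_E = 2X.
Total moles n_T = 6.37 − 2X.
y_i = n_i/n_T, p_i = y_i·P. K = p_E^2 / (p_D p_A^3).
This yields a degree-4 equation in X; solving on (0,1), X = 0.782.
Then n_D = 0.218, n_T = 4.81, so y_D = 0.045.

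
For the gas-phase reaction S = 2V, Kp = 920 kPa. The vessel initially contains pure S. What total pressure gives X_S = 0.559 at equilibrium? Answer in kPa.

Basis: 1 mol S initially; let X = conversion of S. Extent ξ = X.
Mole table: n_S = 1 − X; n_V = 2X.
Summing: n_T = 1 + X.
Kp = p_V^2 / (p_S) with p_i = (n_i/n_T)·P.
At X = 0.559: the mole-fraction product g(X) = Π y_i^ν_i = 1.818. Since Kp = g(X)·P^{1}, P = (Kp/g)^(1/1) = (920/1.818)^(1/1) = 506 kPa.

P = 506 kPa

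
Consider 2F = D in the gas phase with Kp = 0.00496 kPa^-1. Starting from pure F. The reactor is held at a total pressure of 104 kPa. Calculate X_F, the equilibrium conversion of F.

X = 0.429

Basis: 1 mol F initially; let X = conversion of F. Extent ξ = 0.5X.
Mole table: n_F = 1 − X; n_D = 0.5X.
Total moles n_T = 1 − 0.5X.
Mole fractions y_i = n_i/n_T; Kp = p_D / (p_F^2) with p_i = y_i·P.
Equating to 0.00496 kPa^-1 and solving on 0 < X < 1: X = 0.429.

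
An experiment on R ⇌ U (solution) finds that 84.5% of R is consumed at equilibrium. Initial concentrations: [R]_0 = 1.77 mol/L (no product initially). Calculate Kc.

Let X = conversion of R.
Concentrations: [R] = 1.77 − 1.77X; [U] = 1.77X.
At X = 0.845: [R] = 0.274, [U] = 1.5.
Kc = [U] / ([R]) = 5.45.

Kc = 5.45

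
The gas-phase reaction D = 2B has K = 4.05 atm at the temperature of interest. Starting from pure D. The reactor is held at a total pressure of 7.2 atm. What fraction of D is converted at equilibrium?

X = 0.351

Let X = conversion of D (basis 1 mol D); extent of reaction ξ = X.
Species balance: n_D = 1 − X; n_B = 2X.
n_T = Σnᵢ = 1 + X.
y_i = n_i/n_T, p_i = y_i·P. K = p_B^2 / (p_D).
Setting this equal to 4.05 atm and taking the physical root (0 < X < 1) gives X = 0.351.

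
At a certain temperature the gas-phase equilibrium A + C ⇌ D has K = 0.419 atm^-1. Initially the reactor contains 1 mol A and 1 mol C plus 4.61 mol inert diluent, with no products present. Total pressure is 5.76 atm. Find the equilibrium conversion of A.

Basis: 1 mol A initially; let X = conversion of A. Extent ξ = X.
At extent ξ: n_A = 1 − X; n_C = 1 − X; n_D = X; n_I = 4.61 (inert).
n_T = Σnᵢ = 6.61 − X.
Mole fractions y_i = n_i/n_T; K = p_D / (p_A p_C) with p_i = y_i·P.
Equating to 0.419 atm^-1 and solving on 0 < X < 1: X = 0.226.

X = 0.226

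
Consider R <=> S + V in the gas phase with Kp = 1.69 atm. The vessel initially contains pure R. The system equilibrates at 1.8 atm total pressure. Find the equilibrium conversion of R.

Basis: 1 mol R initially; let X = conversion of R. Extent ξ = X.
At extent ξ: n_R = 1 − X; n_S = X; n_V = X.
n_T = Σnᵢ = 1 + X.
y_i = n_i/n_T, p_i = y_i·P. Kp = p_S p_V / (p_R).
This yields a degree-2 equation in X; solving on (0,1), X = 0.696.

X = 0.696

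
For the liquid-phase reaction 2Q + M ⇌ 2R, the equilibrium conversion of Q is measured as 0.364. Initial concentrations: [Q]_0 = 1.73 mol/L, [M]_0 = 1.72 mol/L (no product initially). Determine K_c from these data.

K_c = 0.233 L/mol

Let X = conversion of Q.
Concentrations: [Q] = 1.73 − 1.73X; [M] = 1.72 − 0.865X; [R] = 1.73X.
At X = 0.364: [Q] = 1.1, [M] = 1.41, [R] = 0.63.
K_c = [R]^2 / ([Q]^2 [M]) = 0.233 L/mol.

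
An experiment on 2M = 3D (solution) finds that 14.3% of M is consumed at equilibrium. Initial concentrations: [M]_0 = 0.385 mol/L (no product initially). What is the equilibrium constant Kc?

Let X = conversion of M.
Concentrations: [M] = 0.385 − 0.385X; [D] = 0.578X.
At X = 0.143: [M] = 0.33, [D] = 0.0826.
Kc = [D]^3 / ([M]^2) = 0.00517 mol/L.

Kc = 0.00517 mol/L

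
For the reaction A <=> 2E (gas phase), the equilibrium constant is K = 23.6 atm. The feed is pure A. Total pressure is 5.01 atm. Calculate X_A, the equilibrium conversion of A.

Basis: 1 mol A initially; let X = conversion of A. Extent ξ = X.
Species balance: n_A = 1 − X; n_E = 2X.
Total moles n_T = 1 + X.
Mole fractions y_i = n_i/n_T; K = p_E^2 / (p_A) with p_i = y_i·P.
Equating to 23.6 atm and solving on 0 < X < 1: X = 0.735.

X = 0.735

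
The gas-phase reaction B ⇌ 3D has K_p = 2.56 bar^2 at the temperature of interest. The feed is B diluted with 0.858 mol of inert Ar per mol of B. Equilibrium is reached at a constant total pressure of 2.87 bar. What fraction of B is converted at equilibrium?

X = 0.366

Let X = conversion of B (basis 1 mol B); extent of reaction ξ = X.
Moles: n_B = 1 − X; n_D = 3X; n_I = 0.858 (inert).
Total moles n_T = 1.86 + 2X.
Mole fractions y_i = n_i/n_T; K_p = p_D^3 / (p_B) with p_i = y_i·P.
Substituting and setting equal to 2.56 bar^2 gives a polynomial in X; the root in (0,1) is X = 0.366.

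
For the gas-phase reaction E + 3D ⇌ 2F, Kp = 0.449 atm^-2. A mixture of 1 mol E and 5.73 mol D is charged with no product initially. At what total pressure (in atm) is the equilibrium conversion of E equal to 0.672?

Take 1 mol E as basis and let X be its fractional conversion, so ξ = X.
Moles: n_E = 1 − X; n_D = 5.73 − 3X; n_F = 2X.
Summing: n_T = 6.73 − 2X.
Kp = p_F^2 / (p_E p_D^3) with p_i = (n_i/n_T)·P.
At X = 0.672: the mole-fraction product g(X) = Π y_i^ν_i = 3.118. Since Kp = g(X)·P^{-2}, P = (g/Kp)^(1/2) = (3.118/0.449)^(1/2) = 2.64 atm.

P = 2.64 atm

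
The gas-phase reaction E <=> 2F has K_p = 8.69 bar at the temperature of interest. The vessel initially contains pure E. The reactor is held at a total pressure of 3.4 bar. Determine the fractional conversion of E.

X = 0.624

Take 1 mol E as basis and let X be its fractional conversion, so ξ = X.
At extent ξ: n_E = 1 − X; n_F = 2X.
Summing: n_T = 1 + X.
With p_i = (n_i/n_T)P, K_p = p_F^2 / (p_E).
Setting this equal to 8.69 bar and taking the physical root (0 < X < 1) gives X = 0.624.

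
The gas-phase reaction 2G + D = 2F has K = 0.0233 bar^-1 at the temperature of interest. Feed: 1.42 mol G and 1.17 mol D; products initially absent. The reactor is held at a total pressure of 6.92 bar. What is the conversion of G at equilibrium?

X = 0.206

Basis: 1.42 mol G initially; let X = conversion of G. Extent ξ = 0.71X.
Species balance: n_G = 1.42 − 1.42X; n_D = 1.17 − 0.71X; n_F = 1.42X.
Summing: n_T = 2.59 − 0.71X.
y_i = n_i/n_T, p_i = y_i·P. K = p_F^2 / (p_G^2 p_D).
This yields a degree-3 equation in X; solving on (0,1), X = 0.206.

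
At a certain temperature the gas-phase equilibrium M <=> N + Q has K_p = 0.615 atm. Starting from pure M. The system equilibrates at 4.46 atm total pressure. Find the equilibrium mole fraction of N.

Let X = conversion of M (basis 1 mol M); extent of reaction ξ = X.
Moles: n_M = 1 − X; n_N = X; n_Q = X.
Summing: n_T = 1 + X.
Mole fractions y_i = n_i/n_T; K_p = p_N p_Q / (p_M) with p_i = y_i·P.
Substituting and setting equal to 0.615 atm gives a polynomial in X; the root in (0,1) is X = 0.348.
Then n_N = 0.348, n_T = 1.35, so y_N = 0.258.

y_N = 0.258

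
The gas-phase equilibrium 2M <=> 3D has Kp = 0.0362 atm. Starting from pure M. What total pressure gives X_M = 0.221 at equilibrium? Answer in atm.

Basis: 1 mol M initially; let X = conversion of M. Extent ξ = 0.5X.
Moles: n_M = 1 − X; n_D = 1.5X.
Total moles n_T = 1 + 0.5X.
Kp = p_D^3 / (p_M^2) with p_i = (n_i/n_T)·P.
At X = 0.221: the mole-fraction product g(X) = Π y_i^ν_i = 0.05406. Since Kp = g(X)·P^{1}, P = (Kp/g)^(1/1) = (0.0362/0.05406)^(1/1) = 0.67 atm.

P = 0.67 atm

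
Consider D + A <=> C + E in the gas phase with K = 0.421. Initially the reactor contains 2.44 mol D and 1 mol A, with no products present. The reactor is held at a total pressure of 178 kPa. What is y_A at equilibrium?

y_A = 0.123

Let X = conversion of A (basis 1 mol A); extent of reaction ξ = X.
Moles: n_D = 2.44 − X; n_A = 1 − X; n_C = X; n_E = X.
Since Δν = 0, n_T = 3.44 throughout.
With p_i = (n_i/n_T)P, K = p_C p_E / (p_D p_A).
Substituting and setting equal to 0.421 gives a polynomial in X; the root in (0,1) is X = 0.576.
Then n_A = 0.424, n_T = 3.44, so y_A = 0.123.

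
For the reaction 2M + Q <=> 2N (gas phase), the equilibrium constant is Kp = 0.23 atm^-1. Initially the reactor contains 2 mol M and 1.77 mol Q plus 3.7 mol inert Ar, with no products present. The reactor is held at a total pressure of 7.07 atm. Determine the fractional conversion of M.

X = 0.362

Basis: 2 mol M initially; let X = conversion of M. Extent ξ = X.
Moles: n_M = 2 − 2X; n_Q = 1.77 − X; n_N = 2X; n_I = 3.7 (inert).
Total moles n_T = 7.47 − X.
With p_i = (n_i/n_T)P, Kp = p_N^2 / (p_M^2 p_Q).
Equating to 0.23 atm^-1 and solving on 0 < X < 1: X = 0.362.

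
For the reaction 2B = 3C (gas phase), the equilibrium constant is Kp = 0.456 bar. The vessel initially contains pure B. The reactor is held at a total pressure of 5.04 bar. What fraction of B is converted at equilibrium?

Basis: 1 mol B initially; let X = conversion of B. Extent ξ = 0.5X.
Species balance: n_B = 1 − X; n_C = 1.5X.
Summing: n_T = 1 + 0.5X.
y_i = n_i/n_T, p_i = y_i·P. Kp = p_C^3 / (p_B^2).
This yields a degree-3 equation in X; solving on (0,1), X = 0.256.

X = 0.256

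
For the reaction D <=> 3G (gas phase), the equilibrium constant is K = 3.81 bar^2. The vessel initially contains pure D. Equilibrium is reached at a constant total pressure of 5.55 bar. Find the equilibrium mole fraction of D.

Basis: 1 mol D initially; let X = conversion of D. Extent ξ = X.
At extent ξ: n_D = 1 − X; n_G = 3X.
Summing: n_T = 1 + 2X.
With p_i = (n_i/n_T)P, K = p_G^3 / (p_D).
This yields a degree-3 equation in X; solving on (0,1), X = 0.192.
Then n_D = 0.808, n_T = 1.38, so y_D = 0.584.

y_D = 0.584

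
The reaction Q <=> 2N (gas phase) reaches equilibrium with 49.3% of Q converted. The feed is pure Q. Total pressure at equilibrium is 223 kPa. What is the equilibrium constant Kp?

Let X = conversion of Q (basis 1 mol Q); extent of reaction ξ = X.
Moles: n_Q = 1 − X; n_N = 2X.
Summing: n_T = 1 + X.
At X = 0.493: n_Q = 0.507, n_N = 0.986, n_T = 1.49.
p_i = (n_i/n_T)·P. Kp = p_N^2 / (p_Q) = 286 kPa.

Kp = 286 kPa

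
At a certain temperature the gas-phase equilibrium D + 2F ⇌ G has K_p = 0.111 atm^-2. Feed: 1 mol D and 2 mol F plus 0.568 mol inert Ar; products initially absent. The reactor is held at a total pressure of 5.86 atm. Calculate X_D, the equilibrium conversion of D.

Take 1 mol D as basis and let X be its fractional conversion, so ξ = X.
Mole table: n_D = 1 − X; n_F = 2 − 2X; n_G = X; n_I = 0.568 (inert).
n_T = Σnᵢ = 3.57 − 2X.
With p_i = (n_i/n_T)P, K_p = p_G / (p_D p_F^2).
Equating to 0.111 atm^-2 and solving on 0 < X < 1: X = 0.412.

X = 0.412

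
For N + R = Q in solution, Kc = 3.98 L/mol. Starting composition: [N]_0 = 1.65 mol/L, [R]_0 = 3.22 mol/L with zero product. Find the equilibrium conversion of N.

X = 0.876

Let X = conversion of N; extent ξ = 1.65·X mol/L.
Concentrations: [N] = 1.65 − 1.65X; [R] = 3.22 − 1.65X; [Q] = 1.65X.
Kc = [Q] / ([N] [R]).
Setting equal to 3.98 and solving for X on (0,1) gives X = 0.876.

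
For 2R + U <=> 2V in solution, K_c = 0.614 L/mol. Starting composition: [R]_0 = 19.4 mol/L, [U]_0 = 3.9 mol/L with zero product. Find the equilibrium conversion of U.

Let X = conversion of U; extent ξ = 3.9·X mol/L.
Concentrations: [R] = 19.4 − 7.8X; [U] = 3.9 − 3.9X; [V] = 7.8X.
K_c = [V]^2 / ([R]^2 [U]).
Setting equal to 0.614 and solving for X on (0,1) gives X = 0.876.

X = 0.876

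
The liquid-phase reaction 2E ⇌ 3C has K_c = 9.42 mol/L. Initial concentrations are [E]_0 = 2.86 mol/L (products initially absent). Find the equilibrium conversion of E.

X = 0.567

Let X = conversion of E; extent ξ = 2.86X/2 mol/L.
Concentrations: [E] = 2.86 − 2.86X; [C] = 4.29X.
K_c = [C]^3 / ([E]^2).
Solving K_c = 9.42 for X ∈ (0,1): X = 0.567.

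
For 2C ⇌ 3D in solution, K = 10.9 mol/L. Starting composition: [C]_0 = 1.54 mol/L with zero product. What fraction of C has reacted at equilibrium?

X = 0.644

Let X = conversion of C; extent ξ = 1.54X/2 mol/L.
Concentrations: [C] = 1.54 − 1.54X; [D] = 2.31X.
K = [D]^3 / ([C]^2).
Equating to 10.9 mol/L: the physical root is X = 0.644.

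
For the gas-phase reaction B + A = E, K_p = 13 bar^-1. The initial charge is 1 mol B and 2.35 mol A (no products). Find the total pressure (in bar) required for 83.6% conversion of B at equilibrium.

P = 0.651 bar

Take 1 mol B as basis and let X be its fractional conversion, so ξ = X.
At extent ξ: n_B = 1 − X; n_A = 2.35 − X; n_E = X.
Total moles n_T = 3.35 − X.
K_p = p_E / (p_B p_A) with p_i = (n_i/n_T)·P.
At X = 0.836: the mole-fraction product g(X) = Π y_i^ν_i = 8.465. Since K_p = g(X)·P^{-1}, P = (g/K_p)^(1/1) = (8.465/13)^(1/1) = 0.651 bar.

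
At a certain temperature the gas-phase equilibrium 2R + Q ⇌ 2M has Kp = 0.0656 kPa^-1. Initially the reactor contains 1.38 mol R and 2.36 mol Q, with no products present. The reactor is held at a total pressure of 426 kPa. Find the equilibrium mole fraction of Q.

y_Q = 0.567

Basis: 1.38 mol R initially; let X = conversion of R. Extent ξ = 0.69X.
At extent ξ: n_R = 1.38 − 1.38X; n_Q = 2.36 − 0.69X; n_M = 1.38X.
n_T = Σnᵢ = 3.74 − 0.69X.
y_i = n_i/n_T, p_i = y_i·P. Kp = p_M^2 / (p_R^2 p_Q).
Substituting and setting equal to 0.0656 kPa^-1 gives a polynomial in X; the root in (0,1) is X = 0.799.
Then n_Q = 1.81, n_T = 3.19, so y_Q = 0.567.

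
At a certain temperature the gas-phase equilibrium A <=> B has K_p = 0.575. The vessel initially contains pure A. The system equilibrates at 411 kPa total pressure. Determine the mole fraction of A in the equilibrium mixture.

y_A = 0.635

Take 1 mol A as basis and let X be its fractional conversion, so ξ = X.
Species balance: n_A = 1 − X; n_B = X.
Total moles n_T = 1 (Δν = 0, constant).
With p_i = (n_i/n_T)P, K_p = p_B / (p_A).
Setting this equal to 0.575 and taking the physical root (0 < X < 1) gives X = 0.365.
Then n_A = 0.635, n_T = 1, so y_A = 0.635.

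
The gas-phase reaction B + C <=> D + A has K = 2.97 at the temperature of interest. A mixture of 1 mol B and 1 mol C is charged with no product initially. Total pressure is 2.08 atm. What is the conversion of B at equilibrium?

Let X = conversion of B (basis 1 mol B); extent of reaction ξ = X.
Mole table: n_B = 1 − X; n_C = 1 − X; n_D = X; n_A = X.
Total moles n_T = 2 (Δν = 0, constant).
y_i = n_i/n_T, p_i = y_i·P. K = p_D p_A / (p_B p_C).
Equating to 2.97 and solving on 0 < X < 1: X = 0.633.

X = 0.633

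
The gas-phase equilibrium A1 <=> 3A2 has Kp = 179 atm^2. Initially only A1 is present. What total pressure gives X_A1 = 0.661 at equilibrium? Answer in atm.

Basis: 1 mol A1 initially; let X = conversion of A1. Extent ξ = X.
Species balance: n_A1 = 1 − X; n_A2 = 3X.
Total moles n_T = 1 + 2X.
Kp = p_A2^3 / (p_A1) with p_i = (n_i/n_T)·P.
At X = 0.661: the mole-fraction product g(X) = Π y_i^ν_i = 4.266. Since Kp = g(X)·P^{2}, P = (Kp/g)^(1/2) = (179/4.266)^(1/2) = 6.48 atm.

P = 6.48 atm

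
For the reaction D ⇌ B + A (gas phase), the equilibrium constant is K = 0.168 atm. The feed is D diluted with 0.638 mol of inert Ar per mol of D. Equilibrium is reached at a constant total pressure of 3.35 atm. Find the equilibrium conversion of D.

X = 0.265

Take 1 mol D as basis and let X be its fractional conversion, so ξ = X.
Species balance: n_D = 1 − X; n_B = X; n_A = X; n_I = 0.638 (inert).
n_T = Σnᵢ = 1.64 + X.
y_i = n_i/n_T, p_i = y_i·P. K = p_B p_A / (p_D).
Setting this equal to 0.168 atm and taking the physical root (0 < X < 1) gives X = 0.265.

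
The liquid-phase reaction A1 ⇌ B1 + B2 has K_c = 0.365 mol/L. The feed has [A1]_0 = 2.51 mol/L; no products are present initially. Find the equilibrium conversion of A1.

X = 0.315

Let X = conversion of A1; extent ξ = 2.51·X mol/L.
Concentrations: [A1] = 2.51 − 2.51X; [B1] = 2.51X; [B2] = 2.51X.
K_c = [B1] [B2] / ([A1]).
This equals 0.365 at X = 0.315 (the root in 0 < X < 1).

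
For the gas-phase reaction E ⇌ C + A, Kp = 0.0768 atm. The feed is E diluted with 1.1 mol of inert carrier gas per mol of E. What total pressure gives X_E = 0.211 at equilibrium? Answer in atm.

Basis: 1 mol E initially; let X = conversion of E. Extent ξ = X.
Species balance: n_E = 1 − X; n_C = X; n_A = X; n_I = 1.1 (inert).
Total moles n_T = 2.1 + X.
Kp = p_C p_A / (p_E) with p_i = (n_i/n_T)·P.
At X = 0.211: the mole-fraction product g(X) = Π y_i^ν_i = 0.02442. Since Kp = g(X)·P^{1}, P = (Kp/g)^(1/1) = (0.0768/0.02442)^(1/1) = 3.15 atm.

P = 3.15 atm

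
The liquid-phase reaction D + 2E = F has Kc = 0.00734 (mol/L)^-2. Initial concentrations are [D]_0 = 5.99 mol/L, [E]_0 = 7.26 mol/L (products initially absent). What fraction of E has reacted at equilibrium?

X = 0.277

Let X = conversion of E; extent ξ = 7.26X/2 mol/L.
Concentrations: [D] = 5.99 − 3.63X; [E] = 7.26 − 7.26X; [F] = 3.63X.
Kc = [F] / ([D] [E]^2).
Solving Kc = 0.00734 for X ∈ (0,1): X = 0.277.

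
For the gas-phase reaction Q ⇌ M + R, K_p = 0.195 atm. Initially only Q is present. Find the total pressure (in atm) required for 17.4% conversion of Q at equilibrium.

Take 1 mol Q as basis and let X be its fractional conversion, so ξ = X.
Species balance: n_Q = 1 − X; n_M = X; n_R = X.
n_T = Σnᵢ = 1 + X.
K_p = p_M p_R / (p_Q) with p_i = (n_i/n_T)·P.
At X = 0.174: the mole-fraction product g(X) = Π y_i^ν_i = 0.03122. Since K_p = g(X)·P^{1}, P = (K_p/g)^(1/1) = (0.195/0.03122)^(1/1) = 6.25 atm.

P = 6.25 atm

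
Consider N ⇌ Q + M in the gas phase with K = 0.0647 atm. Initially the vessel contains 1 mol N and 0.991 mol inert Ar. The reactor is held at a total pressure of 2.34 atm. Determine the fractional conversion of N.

Basis: 1 mol N initially; let X = conversion of N. Extent ξ = X.
Moles: n_N = 1 − X; n_Q = X; n_M = X; n_I = 0.991 (inert).
Summing: n_T = 1.99 + X.
y_i = n_i/n_T, p_i = y_i·P. K = p_Q p_M / (p_N).
Equating to 0.0647 atm and solving on 0 < X < 1: X = 0.219.

X = 0.219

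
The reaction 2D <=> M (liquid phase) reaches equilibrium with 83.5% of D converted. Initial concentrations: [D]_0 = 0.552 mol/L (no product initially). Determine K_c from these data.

Let X = conversion of D.
Concentrations: [D] = 0.552 − 0.552X; [M] = 0.276X.
At X = 0.835: [D] = 0.0911, [M] = 0.23.
K_c = [M] / ([D]^2) = 27.8 L/mol.

K_c = 27.8 L/mol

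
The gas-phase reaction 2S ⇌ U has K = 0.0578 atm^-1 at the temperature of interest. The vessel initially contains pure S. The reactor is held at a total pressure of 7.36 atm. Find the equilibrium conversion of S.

X = 0.392

Let X = conversion of S (basis 1 mol S); extent of reaction ξ = 0.5X.
Species balance: n_S = 1 − X; n_U = 0.5X.
Summing: n_T = 1 − 0.5X.
With p_i = (n_i/n_T)P, K = p_U / (p_S^2).
Equating to 0.0578 atm^-1 and solving on 0 < X < 1: X = 0.392.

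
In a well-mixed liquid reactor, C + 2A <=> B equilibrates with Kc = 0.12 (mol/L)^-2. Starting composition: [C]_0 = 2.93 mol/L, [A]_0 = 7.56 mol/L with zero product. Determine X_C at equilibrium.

Let X = conversion of C; extent ξ = 2.93·X mol/L.
Concentrations: [C] = 2.93 − 2.93X; [A] = 7.56 − 5.86X; [B] = 2.93X.
Kc = [B] / ([C] [A]^2).
Equating to 0.12 (mol/L)^-2: the physical root is X = 0.637.

X = 0.637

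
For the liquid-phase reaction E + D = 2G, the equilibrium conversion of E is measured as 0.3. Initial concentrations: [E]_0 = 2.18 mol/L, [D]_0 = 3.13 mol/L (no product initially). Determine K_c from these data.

Let X = conversion of E.
Concentrations: [E] = 2.18 − 2.18X; [D] = 3.13 − 2.18X; [G] = 4.36X.
At X = 0.3: [E] = 1.53, [D] = 2.48, [G] = 1.31.
K_c = [G]^2 / ([E] [D]) = 0.453.

K_c = 0.453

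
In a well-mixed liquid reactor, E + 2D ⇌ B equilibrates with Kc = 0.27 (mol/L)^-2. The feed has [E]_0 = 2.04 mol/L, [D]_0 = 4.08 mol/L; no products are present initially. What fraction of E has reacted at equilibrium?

Let X = conversion of E; extent ξ = 2.04·X mol/L.
Concentrations: [E] = 2.04 − 2.04X; [D] = 4.08 − 4.08X; [B] = 2.04X.
Kc = [B] / ([E] [D]^2).
Solving Kc = 0.27 for X ∈ (0,1): X = 0.514.

X = 0.514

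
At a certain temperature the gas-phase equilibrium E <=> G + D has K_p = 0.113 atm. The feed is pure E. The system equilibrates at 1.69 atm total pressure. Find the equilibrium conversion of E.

Take 1 mol E as basis and let X be its fractional conversion, so ξ = X.
At extent ξ: n_E = 1 − X; n_G = X; n_D = X.
Total moles n_T = 1 + X.
Mole fractions y_i = n_i/n_T; K_p = p_G p_D / (p_E) with p_i = y_i·P.
Equating to 0.113 atm and solving on 0 < X < 1: X = 0.250.

X = 0.250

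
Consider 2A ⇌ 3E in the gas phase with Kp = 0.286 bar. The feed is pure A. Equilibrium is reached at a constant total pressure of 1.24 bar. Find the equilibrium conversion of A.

Basis: 1 mol A initially; let X = conversion of A. Extent ξ = 0.5X.
Mole table: n_A = 1 − X; n_E = 1.5X.
Total moles n_T = 1 + 0.5X.
With p_i = (n_i/n_T)P, Kp = p_E^3 / (p_A^2).
Setting this equal to 0.286 bar and taking the physical root (0 < X < 1) gives X = 0.330.

X = 0.330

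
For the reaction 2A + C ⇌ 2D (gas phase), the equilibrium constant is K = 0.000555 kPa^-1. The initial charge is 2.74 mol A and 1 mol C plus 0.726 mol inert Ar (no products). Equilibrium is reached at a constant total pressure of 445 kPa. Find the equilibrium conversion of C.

X = 0.239

Let X = conversion of C (basis 1 mol C); extent of reaction ξ = X.
Species balance: n_A = 2.74 − 2X; n_C = 1 − X; n_D = 2X; n_I = 0.726 (inert).
Total moles n_T = 4.47 − X.
Mole fractions y_i = n_i/n_T; K = p_D^2 / (p_A^2 p_C) with p_i = y_i·P.
Substituting and setting equal to 0.000555 kPa^-1 gives a polynomial in X; the root in (0,1) is X = 0.239.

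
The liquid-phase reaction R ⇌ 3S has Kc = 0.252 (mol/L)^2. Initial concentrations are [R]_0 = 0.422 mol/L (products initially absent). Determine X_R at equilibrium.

Let X = conversion of R; extent ξ = 0.422·X mol/L.
Concentrations: [R] = 0.422 − 0.422X; [S] = 1.27X.
Kc = [S]^3 / ([R]).
Setting equal to 0.252 and solving for X on (0,1) gives X = 0.328.

X = 0.328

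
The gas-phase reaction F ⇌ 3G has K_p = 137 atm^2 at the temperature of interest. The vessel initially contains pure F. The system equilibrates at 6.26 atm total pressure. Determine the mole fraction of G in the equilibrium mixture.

y_G = 0.834

Basis: 1 mol F initially; let X = conversion of F. Extent ξ = X.
Mole table: n_F = 1 − X; n_G = 3X.
n_T = Σnᵢ = 1 + 2X.
Mole fractions y_i = n_i/n_T; K_p = p_G^3 / (p_F) with p_i = y_i·P.
This yields a degree-3 equation in X; solving on (0,1), X = 0.626.
Then n_G = 1.88, n_T = 2.25, so y_G = 0.834.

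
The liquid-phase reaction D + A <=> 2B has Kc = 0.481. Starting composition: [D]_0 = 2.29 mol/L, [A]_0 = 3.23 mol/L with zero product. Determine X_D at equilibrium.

Let X = conversion of D; extent ξ = 2.29·X mol/L.
Concentrations: [D] = 2.29 − 2.29X; [A] = 3.23 − 2.29X; [B] = 4.58X.
Kc = [B]^2 / ([D] [A]).
This equals 0.481 at X = 0.304 (the root in 0 < X < 1).

X = 0.304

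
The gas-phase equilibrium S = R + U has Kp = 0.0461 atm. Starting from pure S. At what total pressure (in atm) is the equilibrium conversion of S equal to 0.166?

P = 1.63 atm

Let X = conversion of S (basis 1 mol S); extent of reaction ξ = X.
Moles: n_S = 1 − X; n_R = X; n_U = X.
n_T = Σnᵢ = 1 + X.
Kp = p_R p_U / (p_S) with p_i = (n_i/n_T)·P.
At X = 0.166: the mole-fraction product g(X) = Π y_i^ν_i = 0.02834. Since Kp = g(X)·P^{1}, P = (Kp/g)^(1/1) = (0.0461/0.02834)^(1/1) = 1.63 atm.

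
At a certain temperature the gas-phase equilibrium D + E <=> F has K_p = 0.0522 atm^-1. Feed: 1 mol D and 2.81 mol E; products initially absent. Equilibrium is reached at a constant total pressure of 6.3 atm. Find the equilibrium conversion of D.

X = 0.192

Take 1 mol D as basis and let X be its fractional conversion, so ξ = X.
Mole table: n_D = 1 − X; n_E = 2.81 − X; n_F = X.
n_T = Σnᵢ = 3.81 − X.
With p_i = (n_i/n_T)P, K_p = p_F / (p_D p_E).
Equating to 0.0522 atm^-1 and solving on 0 < X < 1: X = 0.192.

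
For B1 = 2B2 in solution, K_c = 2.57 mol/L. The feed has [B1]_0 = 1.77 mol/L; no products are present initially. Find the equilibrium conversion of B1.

Let X = conversion of B1; extent ξ = 1.77·X mol/L.
Concentrations: [B1] = 1.77 − 1.77X; [B2] = 3.54X.
K_c = [B2]^2 / ([B1]).
Solving K_c = 2.57 for X ∈ (0,1): X = 0.448.

X = 0.448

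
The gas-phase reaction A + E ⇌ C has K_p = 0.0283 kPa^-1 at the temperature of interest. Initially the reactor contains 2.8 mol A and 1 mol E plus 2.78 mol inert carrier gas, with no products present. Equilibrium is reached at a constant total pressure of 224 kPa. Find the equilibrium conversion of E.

Let X = conversion of E (basis 1 mol E); extent of reaction ξ = X.
Mole table: n_A = 2.8 − X; n_E = 1 − X; n_C = X; n_I = 2.78 (inert).
Summing: n_T = 6.58 − X.
Mole fractions y_i = n_i/n_T; K_p = p_C / (p_A p_E) with p_i = y_i·P.
Substituting and setting equal to 0.0283 kPa^-1 gives a polynomial in X; the root in (0,1) is X = 0.694.

X = 0.694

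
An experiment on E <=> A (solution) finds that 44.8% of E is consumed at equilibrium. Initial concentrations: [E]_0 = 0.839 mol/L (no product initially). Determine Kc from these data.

Kc = 0.812

Let X = conversion of E.
Concentrations: [E] = 0.839 − 0.839X; [A] = 0.839X.
At X = 0.448: [E] = 0.463, [A] = 0.376.
Kc = [A] / ([E]) = 0.812.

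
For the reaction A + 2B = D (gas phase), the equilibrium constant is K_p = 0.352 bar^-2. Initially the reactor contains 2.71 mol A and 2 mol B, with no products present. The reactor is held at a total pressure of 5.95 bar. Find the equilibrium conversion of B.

Basis: 2 mol B initially; let X = conversion of B. Extent ξ = X.
At extent ξ: n_A = 2.71 − X; n_B = 2 − 2X; n_D = X.
Summing: n_T = 4.71 − 2X.
y_i = n_i/n_T, p_i = y_i·P. K_p = p_D / (p_A p_B^2).
This yields a degree-3 equation in X; solving on (0,1), X = 0.721.

X = 0.721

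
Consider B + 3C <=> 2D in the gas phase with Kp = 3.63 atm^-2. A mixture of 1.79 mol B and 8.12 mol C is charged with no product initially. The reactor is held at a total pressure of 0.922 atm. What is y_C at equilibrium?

Let X = conversion of B (basis 1.79 mol B); extent of reaction ξ = 1.79X.
Species balance: n_B = 1.79 − 1.79X; n_C = 8.12 − 5.37X; n_D = 3.58X.
Summing: n_T = 9.91 − 3.58X.
y_i = n_i/n_T, p_i = y_i·P. Kp = p_D^2 / (p_B p_C^3).
This yields a degree-4 equation in X; solving on (0,1), X = 0.592.
Then n_C = 4.94, n_T = 7.79, so y_C = 0.634.

y_C = 0.634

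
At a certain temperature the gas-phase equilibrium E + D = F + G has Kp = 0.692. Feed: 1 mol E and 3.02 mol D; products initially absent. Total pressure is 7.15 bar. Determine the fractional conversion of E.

Let X = conversion of E (basis 1 mol E); extent of reaction ξ = X.
At extent ξ: n_E = 1 − X; n_D = 3.02 − X; n_F = X; n_G = X.
n_T stays at 4.02 (no change in mole number).
With p_i = (n_i/n_T)P, Kp = p_F p_G / (p_E p_D).
Substituting and setting equal to 0.692 gives a polynomial in X; the root in (0,1) is X = 0.697.

X = 0.697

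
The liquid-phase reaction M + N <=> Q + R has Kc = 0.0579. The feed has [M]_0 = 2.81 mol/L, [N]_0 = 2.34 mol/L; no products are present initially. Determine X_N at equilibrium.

Let X = conversion of N; extent ξ = 2.34·X mol/L.
Concentrations: [M] = 2.81 − 2.34X; [N] = 2.34 − 2.34X; [Q] = 2.34X; [R] = 2.34X.
Kc = [Q] [R] / ([M] [N]).
This equals 0.0579 at X = 0.212 (the root in 0 < X < 1).

X = 0.212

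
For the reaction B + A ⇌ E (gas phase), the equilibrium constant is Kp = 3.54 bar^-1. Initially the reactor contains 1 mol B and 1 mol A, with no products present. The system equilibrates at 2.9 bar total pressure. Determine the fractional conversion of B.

Basis: 1 mol B initially; let X = conversion of B. Extent ξ = X.
Species balance: n_B = 1 − X; n_A = 1 − X; n_E = X.
Summing: n_T = 2 − X.
y_i = n_i/n_T, p_i = y_i·P. Kp = p_E / (p_B p_A).
Setting this equal to 3.54 bar^-1 and taking the physical root (0 < X < 1) gives X = 0.702.

X = 0.702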